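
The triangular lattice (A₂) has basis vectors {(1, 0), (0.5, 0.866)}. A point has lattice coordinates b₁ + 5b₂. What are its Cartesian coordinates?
(3.5, 4.33)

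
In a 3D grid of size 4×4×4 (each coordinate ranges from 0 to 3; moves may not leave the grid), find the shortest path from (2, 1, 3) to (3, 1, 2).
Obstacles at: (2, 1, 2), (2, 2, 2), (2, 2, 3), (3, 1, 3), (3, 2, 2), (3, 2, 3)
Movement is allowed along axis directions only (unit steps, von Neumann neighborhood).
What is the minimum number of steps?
4
(one shortest path: (2, 1, 3) → (2, 0, 3) → (3, 0, 3) → (3, 0, 2) → (3, 1, 2))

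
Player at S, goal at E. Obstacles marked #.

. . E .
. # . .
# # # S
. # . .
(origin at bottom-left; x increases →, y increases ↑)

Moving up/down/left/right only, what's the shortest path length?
3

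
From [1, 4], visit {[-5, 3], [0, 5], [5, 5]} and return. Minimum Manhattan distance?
24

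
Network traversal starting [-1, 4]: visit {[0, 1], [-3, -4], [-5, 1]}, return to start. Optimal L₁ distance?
26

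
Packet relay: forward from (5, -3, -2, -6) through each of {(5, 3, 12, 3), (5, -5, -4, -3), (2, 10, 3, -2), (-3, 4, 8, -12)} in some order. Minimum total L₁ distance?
85
(one optimal route: (5, -3, -2, -6) → (5, -5, -4, -3) → (2, 10, 3, -2) → (5, 3, 12, 3) → (-3, 4, 8, -12))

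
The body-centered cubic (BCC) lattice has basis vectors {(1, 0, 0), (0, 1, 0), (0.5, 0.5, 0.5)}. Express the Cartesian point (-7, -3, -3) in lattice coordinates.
-4b₁ - 6b₃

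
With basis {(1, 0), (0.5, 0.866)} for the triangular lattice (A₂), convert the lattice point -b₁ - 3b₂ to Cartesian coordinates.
(-2.5, -2.598)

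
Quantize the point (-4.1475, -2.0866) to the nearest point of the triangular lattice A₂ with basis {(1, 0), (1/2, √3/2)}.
(-4, -1.732)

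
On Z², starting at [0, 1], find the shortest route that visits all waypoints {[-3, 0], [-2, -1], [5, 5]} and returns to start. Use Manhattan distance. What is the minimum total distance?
28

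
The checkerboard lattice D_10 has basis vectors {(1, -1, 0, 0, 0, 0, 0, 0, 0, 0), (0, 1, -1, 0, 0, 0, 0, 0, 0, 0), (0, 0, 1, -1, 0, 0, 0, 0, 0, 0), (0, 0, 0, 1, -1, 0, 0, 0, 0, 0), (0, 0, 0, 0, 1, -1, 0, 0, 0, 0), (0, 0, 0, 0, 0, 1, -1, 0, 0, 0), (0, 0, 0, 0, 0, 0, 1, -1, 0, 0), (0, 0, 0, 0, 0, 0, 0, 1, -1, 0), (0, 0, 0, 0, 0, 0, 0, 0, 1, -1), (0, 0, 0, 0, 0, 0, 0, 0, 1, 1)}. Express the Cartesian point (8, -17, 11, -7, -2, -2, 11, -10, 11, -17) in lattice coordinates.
8b₁ - 9b₂ + 2b₃ - 5b₄ - 7b₅ - 9b₆ + 2b₇ - 8b₈ + 10b₉ - 7b₁₀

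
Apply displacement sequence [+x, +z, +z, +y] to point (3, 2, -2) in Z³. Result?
(4, 3, 0)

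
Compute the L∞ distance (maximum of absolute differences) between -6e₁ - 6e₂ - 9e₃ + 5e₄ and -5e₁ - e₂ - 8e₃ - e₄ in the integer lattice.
6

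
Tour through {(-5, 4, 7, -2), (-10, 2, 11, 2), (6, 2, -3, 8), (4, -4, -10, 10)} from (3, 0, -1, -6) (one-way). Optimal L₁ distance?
92
(one optimal route: (3, 0, -1, -6) → (-5, 4, 7, -2) → (-10, 2, 11, 2) → (6, 2, -3, 8) → (4, -4, -10, 10))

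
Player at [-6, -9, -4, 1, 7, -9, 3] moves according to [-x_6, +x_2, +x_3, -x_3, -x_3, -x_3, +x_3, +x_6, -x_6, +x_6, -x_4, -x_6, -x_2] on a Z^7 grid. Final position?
(-6, -9, -5, 0, 7, -10, 3)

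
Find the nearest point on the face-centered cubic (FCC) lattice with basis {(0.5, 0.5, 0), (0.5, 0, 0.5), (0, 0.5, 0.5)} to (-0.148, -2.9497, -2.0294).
(0, -3, -2)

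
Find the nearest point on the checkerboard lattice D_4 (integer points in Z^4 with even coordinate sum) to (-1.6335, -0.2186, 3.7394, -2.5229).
(-2, 0, 4, -2)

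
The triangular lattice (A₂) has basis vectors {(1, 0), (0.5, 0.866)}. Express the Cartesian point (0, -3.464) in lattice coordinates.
2b₁ - 4b₂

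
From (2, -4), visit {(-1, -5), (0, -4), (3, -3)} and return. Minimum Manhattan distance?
12
(one optimal route: (2, -4) → (-1, -5) → (0, -4) → (3, -3) → (2, -4))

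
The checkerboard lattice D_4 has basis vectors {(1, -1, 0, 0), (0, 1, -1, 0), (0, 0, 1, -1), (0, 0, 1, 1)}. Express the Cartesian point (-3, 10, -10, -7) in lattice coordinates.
-3b₁ + 7b₂ + 2b₃ - 5b₄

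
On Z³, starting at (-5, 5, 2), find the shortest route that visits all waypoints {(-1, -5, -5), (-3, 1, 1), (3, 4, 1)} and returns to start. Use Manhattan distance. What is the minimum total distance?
50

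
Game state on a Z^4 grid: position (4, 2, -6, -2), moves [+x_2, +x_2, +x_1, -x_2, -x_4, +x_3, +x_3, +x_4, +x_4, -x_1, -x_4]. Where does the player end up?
(4, 3, -4, -2)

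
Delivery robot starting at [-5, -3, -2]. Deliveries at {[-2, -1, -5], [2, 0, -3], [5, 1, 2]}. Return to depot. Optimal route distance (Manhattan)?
42
(one optimal route: (-5, -3, -2) → (-2, -1, -5) → (2, 0, -3) → (5, 1, 2) → (-5, -3, -2))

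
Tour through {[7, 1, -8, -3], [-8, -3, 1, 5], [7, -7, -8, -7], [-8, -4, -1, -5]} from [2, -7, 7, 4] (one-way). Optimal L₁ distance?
73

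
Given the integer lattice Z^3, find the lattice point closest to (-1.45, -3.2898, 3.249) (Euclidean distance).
(-1, -3, 3)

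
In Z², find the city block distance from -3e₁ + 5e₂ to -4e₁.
6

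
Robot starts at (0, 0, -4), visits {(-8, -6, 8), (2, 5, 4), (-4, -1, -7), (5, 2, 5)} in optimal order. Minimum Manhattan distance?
62
(one optimal route: (0, 0, -4) → (-4, -1, -7) → (2, 5, 4) → (5, 2, 5) → (-8, -6, 8))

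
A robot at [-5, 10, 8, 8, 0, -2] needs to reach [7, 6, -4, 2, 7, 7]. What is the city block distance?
50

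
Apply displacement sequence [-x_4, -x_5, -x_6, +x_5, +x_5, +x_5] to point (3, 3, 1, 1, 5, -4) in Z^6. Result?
(3, 3, 1, 0, 7, -5)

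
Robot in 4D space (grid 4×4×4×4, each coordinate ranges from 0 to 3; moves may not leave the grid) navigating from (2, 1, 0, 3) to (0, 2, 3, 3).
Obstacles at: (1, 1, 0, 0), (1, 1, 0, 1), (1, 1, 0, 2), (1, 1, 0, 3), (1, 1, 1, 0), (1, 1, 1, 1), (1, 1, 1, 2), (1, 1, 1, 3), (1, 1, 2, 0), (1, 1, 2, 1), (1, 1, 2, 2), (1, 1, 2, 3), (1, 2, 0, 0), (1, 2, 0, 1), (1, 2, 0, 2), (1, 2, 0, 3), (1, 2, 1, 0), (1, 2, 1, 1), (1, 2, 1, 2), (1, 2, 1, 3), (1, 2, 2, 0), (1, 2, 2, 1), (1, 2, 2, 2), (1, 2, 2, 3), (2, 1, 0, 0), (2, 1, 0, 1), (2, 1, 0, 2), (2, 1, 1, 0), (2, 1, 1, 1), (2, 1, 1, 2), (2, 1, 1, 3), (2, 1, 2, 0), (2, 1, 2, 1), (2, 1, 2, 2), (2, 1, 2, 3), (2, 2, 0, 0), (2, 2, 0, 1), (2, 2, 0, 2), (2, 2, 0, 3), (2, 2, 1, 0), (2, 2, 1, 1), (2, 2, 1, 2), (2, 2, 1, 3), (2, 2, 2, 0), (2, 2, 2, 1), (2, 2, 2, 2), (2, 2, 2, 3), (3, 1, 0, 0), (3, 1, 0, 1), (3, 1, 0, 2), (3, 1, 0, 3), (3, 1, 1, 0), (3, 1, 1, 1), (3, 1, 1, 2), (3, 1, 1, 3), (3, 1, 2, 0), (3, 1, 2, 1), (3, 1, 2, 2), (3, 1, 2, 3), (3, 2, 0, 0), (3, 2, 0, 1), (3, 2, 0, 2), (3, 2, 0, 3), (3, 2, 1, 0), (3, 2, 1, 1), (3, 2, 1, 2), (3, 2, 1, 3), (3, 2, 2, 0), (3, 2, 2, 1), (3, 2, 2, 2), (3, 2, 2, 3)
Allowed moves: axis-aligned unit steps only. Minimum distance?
8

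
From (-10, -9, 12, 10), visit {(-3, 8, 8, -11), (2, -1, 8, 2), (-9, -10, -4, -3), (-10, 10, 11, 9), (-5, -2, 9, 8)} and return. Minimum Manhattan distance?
158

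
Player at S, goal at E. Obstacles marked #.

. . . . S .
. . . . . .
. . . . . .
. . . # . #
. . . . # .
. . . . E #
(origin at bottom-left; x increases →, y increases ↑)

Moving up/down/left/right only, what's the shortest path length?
9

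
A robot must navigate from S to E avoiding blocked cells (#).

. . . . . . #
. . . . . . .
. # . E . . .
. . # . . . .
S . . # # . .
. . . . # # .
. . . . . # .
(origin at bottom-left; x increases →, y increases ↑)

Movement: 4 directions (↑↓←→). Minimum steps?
7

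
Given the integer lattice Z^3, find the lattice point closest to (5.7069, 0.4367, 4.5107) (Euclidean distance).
(6, 0, 5)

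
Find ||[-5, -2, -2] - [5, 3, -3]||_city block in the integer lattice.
16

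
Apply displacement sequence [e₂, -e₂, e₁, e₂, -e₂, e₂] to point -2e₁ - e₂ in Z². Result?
(-1, 0)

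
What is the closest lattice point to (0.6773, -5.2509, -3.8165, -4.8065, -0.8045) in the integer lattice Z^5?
(1, -5, -4, -5, -1)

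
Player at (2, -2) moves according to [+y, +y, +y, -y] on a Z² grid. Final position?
(2, 0)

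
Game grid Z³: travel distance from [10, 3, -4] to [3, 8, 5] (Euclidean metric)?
12.4499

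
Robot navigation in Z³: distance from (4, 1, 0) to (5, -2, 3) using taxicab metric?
7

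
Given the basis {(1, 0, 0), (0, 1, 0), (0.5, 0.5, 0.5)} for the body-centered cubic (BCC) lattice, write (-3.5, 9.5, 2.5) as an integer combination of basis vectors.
-6b₁ + 7b₂ + 5b₃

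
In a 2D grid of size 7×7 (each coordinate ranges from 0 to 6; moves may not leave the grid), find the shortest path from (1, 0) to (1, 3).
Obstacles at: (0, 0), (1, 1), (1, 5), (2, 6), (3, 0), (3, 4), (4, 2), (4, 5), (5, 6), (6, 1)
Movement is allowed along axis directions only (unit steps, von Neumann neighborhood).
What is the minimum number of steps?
5
(one shortest path: (1, 0) → (2, 0) → (2, 1) → (2, 2) → (1, 2) → (1, 3))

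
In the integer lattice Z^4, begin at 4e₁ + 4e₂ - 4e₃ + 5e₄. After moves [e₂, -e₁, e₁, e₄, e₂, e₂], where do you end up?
(4, 7, -4, 6)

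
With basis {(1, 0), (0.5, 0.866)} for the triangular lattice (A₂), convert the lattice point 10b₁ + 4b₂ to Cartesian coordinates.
(12, 3.464)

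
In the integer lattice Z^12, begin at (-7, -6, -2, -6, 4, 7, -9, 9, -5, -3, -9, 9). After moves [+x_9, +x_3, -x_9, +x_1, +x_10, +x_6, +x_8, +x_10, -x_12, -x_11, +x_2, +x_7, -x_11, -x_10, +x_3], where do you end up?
(-6, -5, 0, -6, 4, 8, -8, 10, -5, -2, -11, 8)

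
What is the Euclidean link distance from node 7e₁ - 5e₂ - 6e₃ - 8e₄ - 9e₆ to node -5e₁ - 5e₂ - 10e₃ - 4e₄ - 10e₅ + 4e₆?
21.095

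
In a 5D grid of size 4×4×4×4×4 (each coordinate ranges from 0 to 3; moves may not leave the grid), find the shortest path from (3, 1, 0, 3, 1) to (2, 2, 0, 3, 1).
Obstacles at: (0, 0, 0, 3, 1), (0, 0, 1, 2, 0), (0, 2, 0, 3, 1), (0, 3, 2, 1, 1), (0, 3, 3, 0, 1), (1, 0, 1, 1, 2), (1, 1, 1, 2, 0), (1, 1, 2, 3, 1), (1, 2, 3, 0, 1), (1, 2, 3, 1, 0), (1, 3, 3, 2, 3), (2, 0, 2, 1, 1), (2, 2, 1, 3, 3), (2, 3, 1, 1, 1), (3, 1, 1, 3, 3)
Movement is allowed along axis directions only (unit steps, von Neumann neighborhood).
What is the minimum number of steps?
2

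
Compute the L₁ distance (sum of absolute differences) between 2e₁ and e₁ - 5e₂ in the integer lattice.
6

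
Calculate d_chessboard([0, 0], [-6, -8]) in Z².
8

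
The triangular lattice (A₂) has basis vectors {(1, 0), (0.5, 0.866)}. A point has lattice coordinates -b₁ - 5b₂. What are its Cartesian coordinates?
(-3.5, -4.33)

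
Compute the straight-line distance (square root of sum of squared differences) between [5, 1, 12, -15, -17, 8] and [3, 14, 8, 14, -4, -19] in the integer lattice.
43.909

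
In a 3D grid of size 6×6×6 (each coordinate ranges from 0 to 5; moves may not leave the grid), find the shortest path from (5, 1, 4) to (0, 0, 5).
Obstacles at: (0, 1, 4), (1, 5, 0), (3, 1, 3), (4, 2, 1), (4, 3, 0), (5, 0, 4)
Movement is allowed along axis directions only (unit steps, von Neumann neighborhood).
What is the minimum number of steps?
7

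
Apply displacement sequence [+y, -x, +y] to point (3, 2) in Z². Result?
(2, 4)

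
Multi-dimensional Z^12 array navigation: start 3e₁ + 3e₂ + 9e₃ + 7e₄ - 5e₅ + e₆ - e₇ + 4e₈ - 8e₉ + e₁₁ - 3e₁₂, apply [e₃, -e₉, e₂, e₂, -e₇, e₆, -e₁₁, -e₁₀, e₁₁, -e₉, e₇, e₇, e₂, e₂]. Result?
(3, 7, 10, 7, -5, 2, 0, 4, -10, -1, 1, -3)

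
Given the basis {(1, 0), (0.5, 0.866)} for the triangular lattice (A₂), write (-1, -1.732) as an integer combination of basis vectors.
-2b₂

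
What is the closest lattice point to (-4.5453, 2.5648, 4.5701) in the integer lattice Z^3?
(-5, 3, 5)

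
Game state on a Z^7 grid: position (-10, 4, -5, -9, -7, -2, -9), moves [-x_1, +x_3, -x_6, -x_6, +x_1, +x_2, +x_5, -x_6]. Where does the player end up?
(-10, 5, -4, -9, -6, -5, -9)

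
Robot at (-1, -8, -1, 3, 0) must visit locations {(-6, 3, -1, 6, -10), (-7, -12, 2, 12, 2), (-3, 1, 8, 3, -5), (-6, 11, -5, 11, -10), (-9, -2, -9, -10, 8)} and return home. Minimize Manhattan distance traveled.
198
(one optimal route: (-1, -8, -1, 3, 0) → (-7, -12, 2, 12, 2) → (-9, -2, -9, -10, 8) → (-6, 11, -5, 11, -10) → (-6, 3, -1, 6, -10) → (-3, 1, 8, 3, -5) → (-1, -8, -1, 3, 0))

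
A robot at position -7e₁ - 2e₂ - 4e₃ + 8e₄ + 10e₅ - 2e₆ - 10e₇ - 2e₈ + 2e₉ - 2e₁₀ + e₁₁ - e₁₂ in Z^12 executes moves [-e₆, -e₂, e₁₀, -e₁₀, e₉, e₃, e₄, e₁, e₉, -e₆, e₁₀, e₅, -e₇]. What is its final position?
(-6, -3, -3, 9, 11, -4, -11, -2, 4, -1, 1, -1)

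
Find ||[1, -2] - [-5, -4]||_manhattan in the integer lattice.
8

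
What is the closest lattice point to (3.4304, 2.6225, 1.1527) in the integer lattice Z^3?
(3, 3, 1)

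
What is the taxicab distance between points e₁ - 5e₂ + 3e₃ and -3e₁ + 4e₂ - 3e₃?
19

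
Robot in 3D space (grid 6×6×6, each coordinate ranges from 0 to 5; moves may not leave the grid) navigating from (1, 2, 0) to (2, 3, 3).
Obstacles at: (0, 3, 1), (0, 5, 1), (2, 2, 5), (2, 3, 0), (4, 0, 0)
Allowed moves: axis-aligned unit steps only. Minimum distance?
5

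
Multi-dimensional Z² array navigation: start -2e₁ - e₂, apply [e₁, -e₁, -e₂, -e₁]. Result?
(-3, -2)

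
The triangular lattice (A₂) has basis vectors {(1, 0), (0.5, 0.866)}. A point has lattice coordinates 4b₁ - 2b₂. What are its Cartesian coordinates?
(3, -1.732)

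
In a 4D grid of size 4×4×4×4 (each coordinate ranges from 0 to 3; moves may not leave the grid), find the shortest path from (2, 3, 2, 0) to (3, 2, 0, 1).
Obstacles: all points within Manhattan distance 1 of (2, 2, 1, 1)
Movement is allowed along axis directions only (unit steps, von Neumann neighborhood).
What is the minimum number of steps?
5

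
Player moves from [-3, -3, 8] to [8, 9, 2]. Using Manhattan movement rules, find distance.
29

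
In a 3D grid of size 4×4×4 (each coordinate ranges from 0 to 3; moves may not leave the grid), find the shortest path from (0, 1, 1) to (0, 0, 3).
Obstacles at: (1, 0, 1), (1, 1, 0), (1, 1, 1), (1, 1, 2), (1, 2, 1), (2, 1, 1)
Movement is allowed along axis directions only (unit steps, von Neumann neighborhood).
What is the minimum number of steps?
3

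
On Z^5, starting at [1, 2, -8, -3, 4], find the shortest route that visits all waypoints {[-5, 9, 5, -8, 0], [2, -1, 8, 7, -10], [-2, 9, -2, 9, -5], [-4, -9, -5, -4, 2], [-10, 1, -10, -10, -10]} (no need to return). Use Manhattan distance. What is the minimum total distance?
164
(one optimal route: (1, 2, -8, -3, 4) → (-4, -9, -5, -4, 2) → (-10, 1, -10, -10, -10) → (-5, 9, 5, -8, 0) → (-2, 9, -2, 9, -5) → (2, -1, 8, 7, -10))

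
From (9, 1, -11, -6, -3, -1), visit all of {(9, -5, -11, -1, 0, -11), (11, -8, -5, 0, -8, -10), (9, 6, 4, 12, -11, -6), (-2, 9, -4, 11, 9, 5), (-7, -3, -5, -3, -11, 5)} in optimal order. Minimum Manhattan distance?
195
(one optimal route: (9, 1, -11, -6, -3, -1) → (9, -5, -11, -1, 0, -11) → (11, -8, -5, 0, -8, -10) → (9, 6, 4, 12, -11, -6) → (-2, 9, -4, 11, 9, 5) → (-7, -3, -5, -3, -11, 5))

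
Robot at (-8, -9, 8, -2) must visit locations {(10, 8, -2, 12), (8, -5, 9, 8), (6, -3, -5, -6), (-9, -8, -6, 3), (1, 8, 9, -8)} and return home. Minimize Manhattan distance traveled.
184
(one optimal route: (-8, -9, 8, -2) → (8, -5, 9, 8) → (10, 8, -2, 12) → (1, 8, 9, -8) → (6, -3, -5, -6) → (-9, -8, -6, 3) → (-8, -9, 8, -2))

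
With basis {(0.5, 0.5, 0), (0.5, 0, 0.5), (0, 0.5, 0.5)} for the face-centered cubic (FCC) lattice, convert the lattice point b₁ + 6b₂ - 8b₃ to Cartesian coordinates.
(3.5, -3.5, -1)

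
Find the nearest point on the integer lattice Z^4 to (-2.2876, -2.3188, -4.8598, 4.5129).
(-2, -2, -5, 5)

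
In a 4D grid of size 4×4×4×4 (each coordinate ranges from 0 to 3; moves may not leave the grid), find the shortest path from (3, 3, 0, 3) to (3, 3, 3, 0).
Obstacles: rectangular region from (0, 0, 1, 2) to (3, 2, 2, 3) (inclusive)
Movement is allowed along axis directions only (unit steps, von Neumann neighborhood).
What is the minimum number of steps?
6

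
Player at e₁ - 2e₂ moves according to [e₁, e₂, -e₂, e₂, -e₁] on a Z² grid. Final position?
(1, -1)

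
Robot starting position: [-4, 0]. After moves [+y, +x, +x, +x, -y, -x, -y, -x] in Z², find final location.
(-3, -1)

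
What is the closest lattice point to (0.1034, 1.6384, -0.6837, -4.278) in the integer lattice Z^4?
(0, 2, -1, -4)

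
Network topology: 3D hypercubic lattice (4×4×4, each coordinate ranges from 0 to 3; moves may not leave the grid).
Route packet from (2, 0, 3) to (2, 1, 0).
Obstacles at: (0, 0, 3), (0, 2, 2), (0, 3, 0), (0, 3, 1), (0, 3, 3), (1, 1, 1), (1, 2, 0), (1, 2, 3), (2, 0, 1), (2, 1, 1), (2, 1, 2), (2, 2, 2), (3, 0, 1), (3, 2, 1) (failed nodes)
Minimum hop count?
6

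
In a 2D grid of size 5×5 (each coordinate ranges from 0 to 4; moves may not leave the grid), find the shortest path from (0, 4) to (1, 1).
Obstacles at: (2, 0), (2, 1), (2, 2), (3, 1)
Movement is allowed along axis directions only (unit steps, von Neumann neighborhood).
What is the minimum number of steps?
4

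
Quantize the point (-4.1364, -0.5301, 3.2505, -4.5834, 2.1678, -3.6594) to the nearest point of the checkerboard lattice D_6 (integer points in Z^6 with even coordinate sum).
(-4, 0, 3, -5, 2, -4)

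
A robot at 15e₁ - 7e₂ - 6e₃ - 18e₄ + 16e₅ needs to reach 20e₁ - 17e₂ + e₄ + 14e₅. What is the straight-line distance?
22.9347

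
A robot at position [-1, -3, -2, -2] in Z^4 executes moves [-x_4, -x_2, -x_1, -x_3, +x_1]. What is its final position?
(-1, -4, -3, -3)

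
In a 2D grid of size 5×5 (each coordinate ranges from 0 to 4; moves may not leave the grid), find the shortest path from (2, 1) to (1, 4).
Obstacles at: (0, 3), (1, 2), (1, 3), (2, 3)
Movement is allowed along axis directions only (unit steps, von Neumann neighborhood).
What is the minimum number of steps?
6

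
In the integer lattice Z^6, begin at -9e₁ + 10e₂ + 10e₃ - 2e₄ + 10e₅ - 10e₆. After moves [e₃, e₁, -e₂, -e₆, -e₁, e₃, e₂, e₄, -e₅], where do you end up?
(-9, 10, 12, -1, 9, -11)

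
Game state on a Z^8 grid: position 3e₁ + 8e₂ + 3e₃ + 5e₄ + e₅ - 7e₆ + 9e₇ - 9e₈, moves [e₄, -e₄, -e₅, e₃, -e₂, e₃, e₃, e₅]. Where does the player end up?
(3, 7, 6, 5, 1, -7, 9, -9)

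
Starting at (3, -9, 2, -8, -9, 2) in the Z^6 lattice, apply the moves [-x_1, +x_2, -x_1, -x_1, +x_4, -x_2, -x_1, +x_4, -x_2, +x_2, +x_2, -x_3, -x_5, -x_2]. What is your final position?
(-1, -9, 1, -6, -10, 2)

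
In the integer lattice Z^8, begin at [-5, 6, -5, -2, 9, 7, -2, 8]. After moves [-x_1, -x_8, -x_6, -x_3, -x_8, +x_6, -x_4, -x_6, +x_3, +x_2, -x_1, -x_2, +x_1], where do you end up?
(-6, 6, -5, -3, 9, 6, -2, 6)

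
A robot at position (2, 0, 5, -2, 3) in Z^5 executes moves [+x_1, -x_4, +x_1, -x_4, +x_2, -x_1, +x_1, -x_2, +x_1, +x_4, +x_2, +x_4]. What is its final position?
(5, 1, 5, -2, 3)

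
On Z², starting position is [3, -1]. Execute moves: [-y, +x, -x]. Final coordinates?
(3, -2)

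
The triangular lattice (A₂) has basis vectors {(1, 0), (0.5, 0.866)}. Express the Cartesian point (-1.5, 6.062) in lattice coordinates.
-5b₁ + 7b₂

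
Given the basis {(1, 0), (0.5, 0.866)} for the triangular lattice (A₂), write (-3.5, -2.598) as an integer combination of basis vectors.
-2b₁ - 3b₂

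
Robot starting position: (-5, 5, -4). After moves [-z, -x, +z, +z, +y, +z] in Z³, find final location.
(-6, 6, -2)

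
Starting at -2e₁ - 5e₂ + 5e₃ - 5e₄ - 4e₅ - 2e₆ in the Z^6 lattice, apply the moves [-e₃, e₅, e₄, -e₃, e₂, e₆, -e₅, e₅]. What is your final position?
(-2, -4, 3, -4, -3, -1)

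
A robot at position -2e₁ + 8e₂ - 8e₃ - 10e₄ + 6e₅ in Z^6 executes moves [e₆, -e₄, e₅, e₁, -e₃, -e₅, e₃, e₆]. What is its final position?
(-1, 8, -8, -11, 6, 2)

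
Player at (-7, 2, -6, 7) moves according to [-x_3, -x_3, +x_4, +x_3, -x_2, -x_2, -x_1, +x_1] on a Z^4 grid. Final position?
(-7, 0, -7, 8)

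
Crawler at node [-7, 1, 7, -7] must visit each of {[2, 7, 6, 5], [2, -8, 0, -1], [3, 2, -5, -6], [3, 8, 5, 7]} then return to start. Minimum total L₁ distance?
108
(one optimal route: (-7, 1, 7, -7) → (2, 7, 6, 5) → (3, 8, 5, 7) → (2, -8, 0, -1) → (3, 2, -5, -6) → (-7, 1, 7, -7))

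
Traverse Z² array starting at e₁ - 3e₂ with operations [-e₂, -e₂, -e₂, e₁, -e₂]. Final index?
(2, -7)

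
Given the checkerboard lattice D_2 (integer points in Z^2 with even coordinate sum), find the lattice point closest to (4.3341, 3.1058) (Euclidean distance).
(5, 3)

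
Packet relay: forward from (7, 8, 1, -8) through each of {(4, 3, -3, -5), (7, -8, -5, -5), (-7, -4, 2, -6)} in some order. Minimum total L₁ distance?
57
(one optimal route: (7, 8, 1, -8) → (4, 3, -3, -5) → (7, -8, -5, -5) → (-7, -4, 2, -6))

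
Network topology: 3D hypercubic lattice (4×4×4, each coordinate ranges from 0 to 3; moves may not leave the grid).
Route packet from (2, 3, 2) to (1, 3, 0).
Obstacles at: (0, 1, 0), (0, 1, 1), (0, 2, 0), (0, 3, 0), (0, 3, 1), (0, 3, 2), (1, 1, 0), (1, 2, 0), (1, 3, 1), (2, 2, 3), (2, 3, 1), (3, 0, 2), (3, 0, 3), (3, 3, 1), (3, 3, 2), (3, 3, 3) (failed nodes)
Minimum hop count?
5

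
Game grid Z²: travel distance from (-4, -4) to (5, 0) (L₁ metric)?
13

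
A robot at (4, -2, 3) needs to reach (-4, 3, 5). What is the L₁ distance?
15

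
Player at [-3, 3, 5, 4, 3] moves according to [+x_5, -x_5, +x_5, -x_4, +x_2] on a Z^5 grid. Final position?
(-3, 4, 5, 3, 4)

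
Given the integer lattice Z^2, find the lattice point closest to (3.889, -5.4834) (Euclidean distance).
(4, -5)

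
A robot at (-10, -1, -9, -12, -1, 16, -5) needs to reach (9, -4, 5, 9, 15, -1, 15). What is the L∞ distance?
21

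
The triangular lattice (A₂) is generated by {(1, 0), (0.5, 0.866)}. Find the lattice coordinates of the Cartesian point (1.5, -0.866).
2b₁ - b₂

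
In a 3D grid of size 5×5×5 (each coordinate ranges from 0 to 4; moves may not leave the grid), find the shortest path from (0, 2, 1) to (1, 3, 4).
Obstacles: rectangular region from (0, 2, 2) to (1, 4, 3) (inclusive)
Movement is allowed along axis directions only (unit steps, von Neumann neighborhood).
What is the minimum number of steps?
7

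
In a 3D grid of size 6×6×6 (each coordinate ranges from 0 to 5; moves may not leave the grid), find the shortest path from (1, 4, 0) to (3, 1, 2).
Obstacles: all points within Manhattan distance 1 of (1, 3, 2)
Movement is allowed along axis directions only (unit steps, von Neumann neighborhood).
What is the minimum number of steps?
7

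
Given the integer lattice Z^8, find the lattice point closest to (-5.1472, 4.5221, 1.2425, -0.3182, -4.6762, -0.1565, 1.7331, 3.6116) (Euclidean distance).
(-5, 5, 1, 0, -5, 0, 2, 4)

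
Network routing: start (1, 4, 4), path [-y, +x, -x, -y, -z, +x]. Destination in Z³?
(2, 2, 3)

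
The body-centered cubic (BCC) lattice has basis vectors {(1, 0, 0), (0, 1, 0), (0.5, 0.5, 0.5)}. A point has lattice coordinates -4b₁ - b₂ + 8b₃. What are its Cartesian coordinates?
(0, 3, 4)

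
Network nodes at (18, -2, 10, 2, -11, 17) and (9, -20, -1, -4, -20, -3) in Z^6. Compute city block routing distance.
73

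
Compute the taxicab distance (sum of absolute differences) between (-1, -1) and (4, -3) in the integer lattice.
7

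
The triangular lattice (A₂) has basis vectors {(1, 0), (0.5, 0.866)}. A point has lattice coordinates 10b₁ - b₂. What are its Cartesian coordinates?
(9.5, -0.866)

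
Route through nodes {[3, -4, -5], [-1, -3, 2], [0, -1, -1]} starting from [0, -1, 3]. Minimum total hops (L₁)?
20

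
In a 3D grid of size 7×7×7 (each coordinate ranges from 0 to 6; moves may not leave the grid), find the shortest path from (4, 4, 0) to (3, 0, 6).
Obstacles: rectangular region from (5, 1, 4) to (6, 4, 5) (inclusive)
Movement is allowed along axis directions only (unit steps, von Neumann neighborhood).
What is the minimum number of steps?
11
(one shortest path: (4, 4, 0) → (3, 4, 0) → (3, 3, 0) → (3, 2, 0) → (3, 1, 0) → (3, 0, 0) → (3, 0, 1) → (3, 0, 2) → (3, 0, 3) → (3, 0, 4) → (3, 0, 5) → (3, 0, 6))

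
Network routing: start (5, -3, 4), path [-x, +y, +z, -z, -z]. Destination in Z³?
(4, -2, 3)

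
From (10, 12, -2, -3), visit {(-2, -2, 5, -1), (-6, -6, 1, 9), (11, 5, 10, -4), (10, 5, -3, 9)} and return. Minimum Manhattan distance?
122
(one optimal route: (10, 12, -2, -3) → (11, 5, 10, -4) → (-2, -2, 5, -1) → (-6, -6, 1, 9) → (10, 5, -3, 9) → (10, 12, -2, -3))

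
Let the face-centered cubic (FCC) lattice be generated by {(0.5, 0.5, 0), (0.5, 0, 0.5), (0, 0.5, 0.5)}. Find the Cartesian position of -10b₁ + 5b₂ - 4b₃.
(-2.5, -7, 0.5)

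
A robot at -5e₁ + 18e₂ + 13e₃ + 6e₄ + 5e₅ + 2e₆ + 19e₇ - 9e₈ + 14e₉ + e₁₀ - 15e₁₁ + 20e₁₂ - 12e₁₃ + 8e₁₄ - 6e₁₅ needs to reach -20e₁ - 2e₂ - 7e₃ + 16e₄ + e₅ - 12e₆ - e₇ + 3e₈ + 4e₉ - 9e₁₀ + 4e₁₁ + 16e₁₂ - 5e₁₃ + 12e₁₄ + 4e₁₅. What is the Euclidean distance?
51.2152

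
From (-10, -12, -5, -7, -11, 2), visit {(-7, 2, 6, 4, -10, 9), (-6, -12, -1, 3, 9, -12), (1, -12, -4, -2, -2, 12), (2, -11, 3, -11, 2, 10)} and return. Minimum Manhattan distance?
226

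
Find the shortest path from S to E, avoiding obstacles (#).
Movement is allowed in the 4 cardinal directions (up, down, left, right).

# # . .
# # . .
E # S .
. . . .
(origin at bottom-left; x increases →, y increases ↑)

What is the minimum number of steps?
4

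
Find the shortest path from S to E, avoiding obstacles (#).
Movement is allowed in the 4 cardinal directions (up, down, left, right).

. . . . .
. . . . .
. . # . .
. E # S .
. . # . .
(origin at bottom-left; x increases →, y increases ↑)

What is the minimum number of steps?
6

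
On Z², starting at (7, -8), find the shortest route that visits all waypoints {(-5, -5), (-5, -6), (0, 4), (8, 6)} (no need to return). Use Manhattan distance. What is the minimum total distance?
39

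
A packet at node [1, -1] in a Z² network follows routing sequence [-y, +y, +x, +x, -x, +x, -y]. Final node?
(3, -2)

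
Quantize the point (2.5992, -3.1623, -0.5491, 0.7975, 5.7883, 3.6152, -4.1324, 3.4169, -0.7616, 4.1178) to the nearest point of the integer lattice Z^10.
(3, -3, -1, 1, 6, 4, -4, 3, -1, 4)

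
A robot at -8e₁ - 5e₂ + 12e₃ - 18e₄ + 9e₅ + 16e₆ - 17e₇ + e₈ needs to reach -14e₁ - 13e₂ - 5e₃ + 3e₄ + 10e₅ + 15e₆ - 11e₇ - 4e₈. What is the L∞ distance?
21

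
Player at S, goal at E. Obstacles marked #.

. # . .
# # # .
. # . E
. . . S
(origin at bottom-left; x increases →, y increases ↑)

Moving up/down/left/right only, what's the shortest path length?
1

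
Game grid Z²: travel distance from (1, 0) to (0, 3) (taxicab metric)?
4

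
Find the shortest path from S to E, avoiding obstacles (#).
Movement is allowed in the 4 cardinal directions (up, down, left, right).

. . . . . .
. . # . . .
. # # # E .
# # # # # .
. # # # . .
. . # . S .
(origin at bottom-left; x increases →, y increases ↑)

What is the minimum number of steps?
5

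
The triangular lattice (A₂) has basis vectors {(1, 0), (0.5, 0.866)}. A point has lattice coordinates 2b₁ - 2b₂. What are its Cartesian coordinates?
(1, -1.732)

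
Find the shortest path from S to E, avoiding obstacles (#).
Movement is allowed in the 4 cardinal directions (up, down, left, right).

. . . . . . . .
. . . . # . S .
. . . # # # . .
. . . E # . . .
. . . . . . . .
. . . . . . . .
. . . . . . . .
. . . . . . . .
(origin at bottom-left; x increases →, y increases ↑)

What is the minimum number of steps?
7
(one shortest path: (6, 6) → (6, 5) → (6, 4) → (5, 4) → (5, 3) → (4, 3) → (3, 3) → (3, 4))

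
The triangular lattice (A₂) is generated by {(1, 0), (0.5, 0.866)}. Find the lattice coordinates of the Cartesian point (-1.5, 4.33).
-4b₁ + 5b₂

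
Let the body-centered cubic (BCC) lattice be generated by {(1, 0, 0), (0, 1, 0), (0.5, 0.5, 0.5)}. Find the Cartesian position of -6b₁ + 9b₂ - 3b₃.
(-7.5, 7.5, -1.5)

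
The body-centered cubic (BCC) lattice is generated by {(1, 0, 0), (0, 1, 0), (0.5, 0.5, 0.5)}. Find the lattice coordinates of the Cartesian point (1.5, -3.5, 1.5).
-5b₂ + 3b₃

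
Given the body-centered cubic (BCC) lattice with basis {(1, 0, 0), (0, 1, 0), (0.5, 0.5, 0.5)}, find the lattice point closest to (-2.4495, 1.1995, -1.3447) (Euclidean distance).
(-2.5, 1.5, -1.5)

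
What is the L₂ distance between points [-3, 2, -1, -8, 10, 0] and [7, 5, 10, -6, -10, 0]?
25.1794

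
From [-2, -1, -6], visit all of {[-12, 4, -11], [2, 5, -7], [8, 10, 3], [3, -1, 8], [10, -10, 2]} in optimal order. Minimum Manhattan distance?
103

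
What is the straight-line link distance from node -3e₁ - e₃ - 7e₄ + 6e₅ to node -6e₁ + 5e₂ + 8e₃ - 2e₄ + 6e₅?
11.8322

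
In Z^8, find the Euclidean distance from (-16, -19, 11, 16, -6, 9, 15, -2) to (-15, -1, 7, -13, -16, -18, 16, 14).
47.6235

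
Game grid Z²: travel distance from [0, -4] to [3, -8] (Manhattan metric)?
7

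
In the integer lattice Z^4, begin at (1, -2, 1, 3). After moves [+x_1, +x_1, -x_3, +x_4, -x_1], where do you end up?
(2, -2, 0, 4)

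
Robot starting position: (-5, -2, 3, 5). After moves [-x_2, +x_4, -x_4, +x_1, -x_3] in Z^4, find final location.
(-4, -3, 2, 5)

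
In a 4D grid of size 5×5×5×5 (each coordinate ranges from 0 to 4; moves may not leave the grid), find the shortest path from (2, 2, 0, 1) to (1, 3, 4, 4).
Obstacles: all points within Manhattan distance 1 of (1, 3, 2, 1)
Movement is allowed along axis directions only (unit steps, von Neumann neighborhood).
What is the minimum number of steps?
9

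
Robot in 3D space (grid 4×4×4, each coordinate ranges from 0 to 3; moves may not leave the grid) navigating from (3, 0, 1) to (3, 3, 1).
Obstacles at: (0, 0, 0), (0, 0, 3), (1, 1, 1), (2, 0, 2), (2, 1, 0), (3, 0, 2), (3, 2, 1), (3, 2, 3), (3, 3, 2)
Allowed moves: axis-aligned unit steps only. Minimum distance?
5
(one shortest path: (3, 0, 1) → (2, 0, 1) → (2, 1, 1) → (2, 2, 1) → (2, 3, 1) → (3, 3, 1))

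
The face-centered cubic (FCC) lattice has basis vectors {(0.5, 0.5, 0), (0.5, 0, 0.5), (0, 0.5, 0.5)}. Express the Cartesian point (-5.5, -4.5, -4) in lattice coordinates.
-6b₁ - 5b₂ - 3b₃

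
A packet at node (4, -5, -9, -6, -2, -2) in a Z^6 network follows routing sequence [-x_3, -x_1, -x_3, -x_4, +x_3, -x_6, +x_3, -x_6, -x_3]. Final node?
(3, -5, -10, -7, -2, -4)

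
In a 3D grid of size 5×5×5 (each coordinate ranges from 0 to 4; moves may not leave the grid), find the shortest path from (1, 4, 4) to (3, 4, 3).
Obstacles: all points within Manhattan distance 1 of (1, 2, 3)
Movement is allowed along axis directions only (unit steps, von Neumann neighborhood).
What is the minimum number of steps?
3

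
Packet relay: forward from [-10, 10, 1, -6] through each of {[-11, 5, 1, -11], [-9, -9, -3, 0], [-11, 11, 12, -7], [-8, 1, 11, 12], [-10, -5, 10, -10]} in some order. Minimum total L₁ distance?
119
(one optimal route: (-10, 10, 1, -6) → (-11, 5, 1, -11) → (-11, 11, 12, -7) → (-10, -5, 10, -10) → (-9, -9, -3, 0) → (-8, 1, 11, 12))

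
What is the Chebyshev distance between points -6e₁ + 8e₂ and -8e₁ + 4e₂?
4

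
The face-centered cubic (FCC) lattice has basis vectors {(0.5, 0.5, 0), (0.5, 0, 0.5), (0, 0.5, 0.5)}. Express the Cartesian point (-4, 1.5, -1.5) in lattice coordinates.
-b₁ - 7b₂ + 4b₃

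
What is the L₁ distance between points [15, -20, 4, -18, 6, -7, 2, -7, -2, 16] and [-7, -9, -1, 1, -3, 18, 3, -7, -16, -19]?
141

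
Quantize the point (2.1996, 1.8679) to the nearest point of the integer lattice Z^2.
(2, 2)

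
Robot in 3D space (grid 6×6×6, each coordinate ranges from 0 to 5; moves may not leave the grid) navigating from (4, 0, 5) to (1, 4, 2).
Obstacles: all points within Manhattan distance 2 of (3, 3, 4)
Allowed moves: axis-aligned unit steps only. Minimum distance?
10
(one shortest path: (4, 0, 5) → (3, 0, 5) → (2, 0, 5) → (1, 0, 5) → (1, 1, 5) → (1, 2, 5) → (1, 3, 5) → (1, 4, 5) → (1, 4, 4) → (1, 4, 3) → (1, 4, 2))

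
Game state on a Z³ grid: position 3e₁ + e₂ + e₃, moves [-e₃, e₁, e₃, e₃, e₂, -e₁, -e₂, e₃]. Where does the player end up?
(3, 1, 3)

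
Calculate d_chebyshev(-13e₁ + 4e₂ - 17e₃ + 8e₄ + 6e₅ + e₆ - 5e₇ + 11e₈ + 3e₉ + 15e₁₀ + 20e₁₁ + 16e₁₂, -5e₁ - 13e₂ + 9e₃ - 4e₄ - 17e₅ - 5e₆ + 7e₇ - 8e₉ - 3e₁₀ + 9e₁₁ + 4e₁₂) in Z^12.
26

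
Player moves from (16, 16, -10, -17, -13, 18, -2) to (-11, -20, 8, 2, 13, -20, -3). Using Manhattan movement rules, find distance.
165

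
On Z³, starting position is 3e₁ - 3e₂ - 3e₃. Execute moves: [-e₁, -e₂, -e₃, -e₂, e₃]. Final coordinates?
(2, -5, -3)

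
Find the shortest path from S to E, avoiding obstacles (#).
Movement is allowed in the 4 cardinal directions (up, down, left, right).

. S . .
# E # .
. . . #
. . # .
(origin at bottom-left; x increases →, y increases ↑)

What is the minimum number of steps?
1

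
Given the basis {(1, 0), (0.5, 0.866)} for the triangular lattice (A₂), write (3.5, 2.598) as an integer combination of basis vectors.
2b₁ + 3b₂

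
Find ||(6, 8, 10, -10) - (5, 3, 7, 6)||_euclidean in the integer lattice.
17.0587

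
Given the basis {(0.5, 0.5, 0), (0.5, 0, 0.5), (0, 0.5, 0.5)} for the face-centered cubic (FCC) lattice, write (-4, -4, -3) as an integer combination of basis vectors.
-5b₁ - 3b₂ - 3b₃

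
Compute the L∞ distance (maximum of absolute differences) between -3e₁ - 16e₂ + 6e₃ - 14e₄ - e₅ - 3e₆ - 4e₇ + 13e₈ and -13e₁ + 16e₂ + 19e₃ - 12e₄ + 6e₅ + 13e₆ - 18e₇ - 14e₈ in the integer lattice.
32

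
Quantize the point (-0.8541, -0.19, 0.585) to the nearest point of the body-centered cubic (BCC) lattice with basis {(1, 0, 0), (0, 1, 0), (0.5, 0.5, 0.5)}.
(-0.5, -0.5, 0.5)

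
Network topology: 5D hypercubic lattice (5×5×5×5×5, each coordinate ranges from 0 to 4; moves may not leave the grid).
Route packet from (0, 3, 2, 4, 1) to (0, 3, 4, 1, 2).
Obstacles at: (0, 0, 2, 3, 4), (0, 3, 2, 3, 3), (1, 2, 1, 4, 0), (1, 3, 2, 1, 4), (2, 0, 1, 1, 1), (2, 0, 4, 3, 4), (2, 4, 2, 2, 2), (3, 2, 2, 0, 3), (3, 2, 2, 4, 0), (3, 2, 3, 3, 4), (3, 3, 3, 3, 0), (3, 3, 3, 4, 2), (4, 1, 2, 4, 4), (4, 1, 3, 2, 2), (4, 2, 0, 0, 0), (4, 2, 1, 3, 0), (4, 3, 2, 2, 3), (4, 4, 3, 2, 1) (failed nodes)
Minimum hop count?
6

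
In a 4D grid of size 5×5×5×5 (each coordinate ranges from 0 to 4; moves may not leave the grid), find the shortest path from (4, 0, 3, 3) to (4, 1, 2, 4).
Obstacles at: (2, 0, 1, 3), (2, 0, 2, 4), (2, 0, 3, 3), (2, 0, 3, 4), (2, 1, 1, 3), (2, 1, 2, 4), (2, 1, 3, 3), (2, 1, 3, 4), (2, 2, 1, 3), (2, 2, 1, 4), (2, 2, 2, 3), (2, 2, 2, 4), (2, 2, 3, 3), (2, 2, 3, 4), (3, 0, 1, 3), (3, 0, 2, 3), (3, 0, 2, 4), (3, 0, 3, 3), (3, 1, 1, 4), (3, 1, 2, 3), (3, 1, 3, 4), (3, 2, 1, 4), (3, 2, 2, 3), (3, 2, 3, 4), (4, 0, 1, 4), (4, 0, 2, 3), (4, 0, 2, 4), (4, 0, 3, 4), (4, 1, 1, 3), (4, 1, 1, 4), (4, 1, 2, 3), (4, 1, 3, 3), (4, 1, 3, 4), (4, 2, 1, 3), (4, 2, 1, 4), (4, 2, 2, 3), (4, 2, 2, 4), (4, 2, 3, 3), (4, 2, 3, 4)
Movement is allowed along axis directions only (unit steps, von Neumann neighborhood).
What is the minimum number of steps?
11
(one shortest path: (4, 0, 3, 3) → (4, 0, 4, 3) → (3, 0, 4, 3) → (3, 1, 4, 3) → (3, 2, 4, 3) → (3, 3, 4, 3) → (3, 3, 3, 3) → (3, 3, 2, 3) → (3, 3, 2, 4) → (3, 2, 2, 4) → (3, 1, 2, 4) → (4, 1, 2, 4))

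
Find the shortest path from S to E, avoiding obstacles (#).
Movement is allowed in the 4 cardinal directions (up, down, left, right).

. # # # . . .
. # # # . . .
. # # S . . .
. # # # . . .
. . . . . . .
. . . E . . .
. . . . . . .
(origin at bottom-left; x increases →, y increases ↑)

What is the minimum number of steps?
5
(one shortest path: (3, 4) → (4, 4) → (4, 3) → (4, 2) → (3, 2) → (3, 1))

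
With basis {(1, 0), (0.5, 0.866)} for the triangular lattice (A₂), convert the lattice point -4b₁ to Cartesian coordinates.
(-4, 0)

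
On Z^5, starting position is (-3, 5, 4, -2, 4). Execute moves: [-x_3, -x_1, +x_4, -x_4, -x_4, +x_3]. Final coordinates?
(-4, 5, 4, -3, 4)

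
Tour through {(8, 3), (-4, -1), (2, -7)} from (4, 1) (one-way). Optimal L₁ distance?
34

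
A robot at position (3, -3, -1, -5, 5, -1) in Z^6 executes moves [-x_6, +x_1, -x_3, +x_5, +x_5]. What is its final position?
(4, -3, -2, -5, 7, -2)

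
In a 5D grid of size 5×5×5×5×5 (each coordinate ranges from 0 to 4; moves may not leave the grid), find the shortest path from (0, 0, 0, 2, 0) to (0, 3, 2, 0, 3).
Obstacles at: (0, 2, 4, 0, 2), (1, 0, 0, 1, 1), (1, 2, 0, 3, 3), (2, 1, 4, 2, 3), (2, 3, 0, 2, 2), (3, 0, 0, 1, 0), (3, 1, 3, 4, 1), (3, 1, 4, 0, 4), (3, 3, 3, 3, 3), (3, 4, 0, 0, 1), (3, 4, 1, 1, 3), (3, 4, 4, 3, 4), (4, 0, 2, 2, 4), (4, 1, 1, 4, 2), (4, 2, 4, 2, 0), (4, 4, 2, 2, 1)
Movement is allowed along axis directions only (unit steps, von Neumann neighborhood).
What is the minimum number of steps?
10
(one shortest path: (0, 0, 0, 2, 0) → (0, 1, 0, 2, 0) → (0, 2, 0, 2, 0) → (0, 3, 0, 2, 0) → (0, 3, 1, 2, 0) → (0, 3, 2, 2, 0) → (0, 3, 2, 1, 0) → (0, 3, 2, 0, 0) → (0, 3, 2, 0, 1) → (0, 3, 2, 0, 2) → (0, 3, 2, 0, 3))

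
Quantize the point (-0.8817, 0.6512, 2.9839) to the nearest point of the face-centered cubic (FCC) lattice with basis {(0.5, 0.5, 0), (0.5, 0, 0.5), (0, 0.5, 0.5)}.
(-1, 1, 3)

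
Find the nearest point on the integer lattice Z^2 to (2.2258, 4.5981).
(2, 5)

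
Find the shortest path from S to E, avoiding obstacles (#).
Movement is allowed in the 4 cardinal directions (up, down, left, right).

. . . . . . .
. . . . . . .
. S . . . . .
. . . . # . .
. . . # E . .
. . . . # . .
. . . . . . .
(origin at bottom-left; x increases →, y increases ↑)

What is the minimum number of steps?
7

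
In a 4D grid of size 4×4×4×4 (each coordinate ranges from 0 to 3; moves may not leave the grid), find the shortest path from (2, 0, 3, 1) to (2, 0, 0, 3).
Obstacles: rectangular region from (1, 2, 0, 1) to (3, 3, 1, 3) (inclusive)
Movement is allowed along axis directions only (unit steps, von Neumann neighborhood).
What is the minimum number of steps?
5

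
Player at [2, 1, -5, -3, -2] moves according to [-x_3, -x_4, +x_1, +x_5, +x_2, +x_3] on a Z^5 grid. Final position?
(3, 2, -5, -4, -1)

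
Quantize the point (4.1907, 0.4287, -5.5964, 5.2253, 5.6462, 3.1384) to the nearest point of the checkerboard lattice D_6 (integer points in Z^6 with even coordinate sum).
(4, 0, -6, 5, 6, 3)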